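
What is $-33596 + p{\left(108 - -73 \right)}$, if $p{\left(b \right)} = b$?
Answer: $-33415$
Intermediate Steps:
$-33596 + p{\left(108 - -73 \right)} = -33596 + \left(108 - -73\right) = -33596 + \left(108 + 73\right) = -33596 + 181 = -33415$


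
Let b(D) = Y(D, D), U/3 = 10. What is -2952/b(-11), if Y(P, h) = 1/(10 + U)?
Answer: -118080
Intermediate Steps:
U = 30 (U = 3*10 = 30)
Y(P, h) = 1/40 (Y(P, h) = 1/(10 + 30) = 1/40)
b(D) = 1/40
-2952/b(-11) = -2952/1/40 = -2952*40 = -118080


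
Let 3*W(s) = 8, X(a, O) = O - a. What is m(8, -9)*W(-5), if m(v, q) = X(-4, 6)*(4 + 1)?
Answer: 400/3 ≈ 133.33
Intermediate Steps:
W(s) = 8/3 (W(s) = (⅓)*8 = 8/3)
m(v, q) = 50 (m(v, q) = (6 - 1*(-4))*(4 + 1) = (6 + 4)*5 = 10*5 = 50)
m(8, -9)*W(-5) = 50*(8/3) = 400/3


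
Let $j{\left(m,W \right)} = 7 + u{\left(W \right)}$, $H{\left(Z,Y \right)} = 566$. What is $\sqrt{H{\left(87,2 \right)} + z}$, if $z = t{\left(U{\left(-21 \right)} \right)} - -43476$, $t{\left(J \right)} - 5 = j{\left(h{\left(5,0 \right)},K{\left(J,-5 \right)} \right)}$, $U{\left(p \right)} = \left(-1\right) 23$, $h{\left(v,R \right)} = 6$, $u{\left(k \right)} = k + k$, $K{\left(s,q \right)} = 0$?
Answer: $\sqrt{44054} \approx 209.89$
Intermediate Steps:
$u{\left(k \right)} = 2 k$
$j{\left(m,W \right)} = 7 + 2 W$
$U{\left(p \right)} = -23$
$t{\left(J \right)} = 12$ ($t{\left(J \right)} = 5 + \left(7 + 2 \cdot 0\right) = 5 + \left(7 + 0\right) = 5 + 7 = 12$)
$z = 43488$ ($z = 12 - -43476 = 12 + 43476 = 43488$)
$\sqrt{H{\left(87,2 \right)} + z} = \sqrt{566 + 43488} = \sqrt{44054}$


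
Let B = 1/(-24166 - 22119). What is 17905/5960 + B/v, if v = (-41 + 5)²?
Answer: 26850946621/8937818640 ≈ 3.0042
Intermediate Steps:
B = -1/46285 (B = 1/(-46285) = -1/46285 ≈ -2.1605e-5)
v = 1296 (v = (-36)² = 1296)
17905/5960 + B/v = 17905/5960 - 1/46285/1296 = 17905*(1/5960) - 1/46285*1/1296 = 3581/1192 - 1/59985360 = 26850946621/8937818640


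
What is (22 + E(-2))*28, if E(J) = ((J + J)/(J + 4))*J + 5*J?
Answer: 448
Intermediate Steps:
E(J) = 5*J + 2*J²/(4 + J) (E(J) = ((2*J)/(4 + J))*J + 5*J = (2*J/(4 + J))*J + 5*J = 2*J²/(4 + J) + 5*J = 5*J + 2*J²/(4 + J))
(22 + E(-2))*28 = (22 - 2*(20 + 7*(-2))/(4 - 2))*28 = (22 - 2*(20 - 14)/2)*28 = (22 - 2*½*6)*28 = (22 - 6)*28 = 16*28 = 448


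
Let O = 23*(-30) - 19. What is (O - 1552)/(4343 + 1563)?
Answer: -2261/5906 ≈ -0.38283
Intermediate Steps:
O = -709 (O = -690 - 19 = -709)
(O - 1552)/(4343 + 1563) = (-709 - 1552)/(4343 + 1563) = -2261/5906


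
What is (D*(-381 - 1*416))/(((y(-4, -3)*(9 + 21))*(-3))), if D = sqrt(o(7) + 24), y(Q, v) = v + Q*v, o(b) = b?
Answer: 797*sqrt(31)/810 ≈ 5.4784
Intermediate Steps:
D = sqrt(31) (D = sqrt(7 + 24) = sqrt(31) ≈ 5.5678)
(D*(-381 - 1*416))/(((y(-4, -3)*(9 + 21))*(-3))) = (sqrt(31)*(-381 - 1*416))/((((-3*(1 - 4))*(9 + 21))*(-3))) = (sqrt(31)*(-381 - 416))/(((-3*(-3)*30)*(-3))) = (sqrt(31)*(-797))/(((9*30)*(-3))) = (-797*sqrt(31))/((270*(-3))) = -797*sqrt(31)/(-810) = -797*sqrt(31)*(-1/810) = 797*sqrt(31)/810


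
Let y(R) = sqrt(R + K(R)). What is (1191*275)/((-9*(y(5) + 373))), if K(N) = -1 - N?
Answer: -8144455/83478 + 21835*I/83478 ≈ -97.564 + 0.26157*I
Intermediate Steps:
y(R) = I (y(R) = sqrt(R + (-1 - R)) = sqrt(-1) = I)
(1191*275)/((-9*(y(5) + 373))) = (1191*275)/((-9*(I + 373))) = 327525/((-9*(373 + I))) = 327525/(-3357 - 9*I) = 327525*((-3357 + 9*I)/11269530) = 21835*(-3357 + 9*I)/751302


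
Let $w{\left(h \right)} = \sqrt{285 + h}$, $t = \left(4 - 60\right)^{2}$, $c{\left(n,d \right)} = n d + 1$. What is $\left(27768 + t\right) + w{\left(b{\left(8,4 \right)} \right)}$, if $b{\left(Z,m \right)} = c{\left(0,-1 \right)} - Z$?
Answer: $30904 + \sqrt{278} \approx 30921.0$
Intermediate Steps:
$c{\left(n,d \right)} = 1 + d n$ ($c{\left(n,d \right)} = d n + 1 = 1 + d n$)
$b{\left(Z,m \right)} = 1 - Z$ ($b{\left(Z,m \right)} = \left(1 - 0\right) - Z = \left(1 + 0\right) - Z = 1 - Z$)
$t = 3136$ ($t = \left(4 - 60\right)^{2} = \left(-56\right)^{2} = 3136$)
$\left(27768 + t\right) + w{\left(b{\left(8,4 \right)} \right)} = \left(27768 + 3136\right) + \sqrt{285 + \left(1 - 8\right)} = 30904 + \sqrt{285 + \left(1 - 8\right)} = 30904 + \sqrt{285 - 7} = 30904 + \sqrt{278}$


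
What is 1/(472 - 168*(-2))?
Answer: 1/808 ≈ 0.0012376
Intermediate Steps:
1/(472 - 168*(-2)) = 1/(472 + 336) = 1/808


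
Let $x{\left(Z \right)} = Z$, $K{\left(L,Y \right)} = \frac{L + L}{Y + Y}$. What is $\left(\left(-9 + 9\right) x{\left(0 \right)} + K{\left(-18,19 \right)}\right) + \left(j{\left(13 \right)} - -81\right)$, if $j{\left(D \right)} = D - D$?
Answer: $\frac{1521}{19} \approx 80.053$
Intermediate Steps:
$K{\left(L,Y \right)} = \frac{L}{Y}$ ($K{\left(L,Y \right)} = \frac{2 L}{2 Y} = 2 L \frac{1}{2 Y} = \frac{L}{Y}$)
$j{\left(D \right)} = 0$
$\left(\left(-9 + 9\right) x{\left(0 \right)} + K{\left(-18,19 \right)}\right) + \left(j{\left(13 \right)} - -81\right) = \left(\left(-9 + 9\right) 0 - \frac{18}{19}\right) + \left(0 - -81\right) = \left(0 \cdot 0 - \frac{18}{19}\right) + \left(0 + 81\right) = \left(0 - \frac{18}{19}\right) + 81 = - \frac{18}{19} + 81 = \frac{1521}{19}$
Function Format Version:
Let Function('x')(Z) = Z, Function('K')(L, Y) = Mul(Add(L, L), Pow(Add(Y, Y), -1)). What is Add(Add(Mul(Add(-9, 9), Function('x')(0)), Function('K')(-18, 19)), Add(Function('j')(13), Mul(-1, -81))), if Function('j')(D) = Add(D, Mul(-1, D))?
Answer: Rational(1521, 19) ≈ 80.053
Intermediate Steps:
Function('K')(L, Y) = Mul(L, Pow(Y, -1)) (Function('K')(L, Y) = Mul(Mul(2, L), Pow(Mul(2, Y), -1)) = Mul(Mul(2, L), Mul(Rational(1, 2), Pow(Y, -1))) = Mul(L, Pow(Y, -1)))
Function('j')(D) = 0
Add(Add(Mul(Add(-9, 9), Function('x')(0)), Function('K')(-18, 19)), Add(Function('j')(13), Mul(-1, -81))) = Add(Add(Mul(Add(-9, 9), 0), Mul(-18, Pow(19, -1))), Add(0, Mul(-1, -81))) = Add(Add(Mul(0, 0), Mul(-18, Rational(1, 19))), Add(0, 81)) = Add(Add(0, Rational(-18, 19)), 81) = Add(Rational(-18, 19), 81) = Rational(1521, 19)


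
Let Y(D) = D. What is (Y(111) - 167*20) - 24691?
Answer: -27920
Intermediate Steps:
(Y(111) - 167*20) - 24691 = (111 - 167*20) - 24691 = (111 - 3340) - 24691 = -3229 - 24691 = -27920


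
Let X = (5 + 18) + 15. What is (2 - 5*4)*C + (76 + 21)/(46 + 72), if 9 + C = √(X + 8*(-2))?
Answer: 19213/118 - 18*√22 ≈ 78.395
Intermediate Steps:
X = 38 (X = 23 + 15 = 38)
C = -9 + √22 (C = -9 + √(38 + 8*(-2)) = -9 + √(38 - 16) = -9 + √22 ≈ -4.3096)
(2 - 5*4)*C + (76 + 21)/(46 + 72) = (2 - 5*4)*(-9 + √22) + (76 + 21)/(46 + 72) = (2 - 20)*(-9 + √22) + 97/118 = -18*(-9 + √22) + 97*(1/118) = (162 - 18*√22) + 97/118 = 19213/118 - 18*√22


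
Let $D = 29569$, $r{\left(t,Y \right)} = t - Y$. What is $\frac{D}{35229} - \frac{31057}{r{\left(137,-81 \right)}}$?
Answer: $- \frac{1087661011}{7679922} \approx -141.62$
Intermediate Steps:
$\frac{D}{35229} - \frac{31057}{r{\left(137,-81 \right)}} = \frac{29569}{35229} - \frac{31057}{137 - -81} = 29569 \cdot \frac{1}{35229} - \frac{31057}{137 + 81} = \frac{29569}{35229} - \frac{31057}{218} = - \frac{1087661011}{7679922}$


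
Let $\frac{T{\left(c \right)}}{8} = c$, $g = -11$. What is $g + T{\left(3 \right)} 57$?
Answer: $1357$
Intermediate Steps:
$T{\left(c \right)} = 8 c$
$g + T{\left(3 \right)} 57 = -11 + 8 \cdot 3 \cdot 57 = -11 + 24 \cdot 57 = -11 + 1368 = 1357$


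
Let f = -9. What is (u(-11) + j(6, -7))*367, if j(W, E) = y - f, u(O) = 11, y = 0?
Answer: 7340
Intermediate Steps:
j(W, E) = 9 (j(W, E) = 0 - 1*(-9) = 0 + 9 = 9)
(u(-11) + j(6, -7))*367 = (11 + 9)*367 = 20*367 = 7340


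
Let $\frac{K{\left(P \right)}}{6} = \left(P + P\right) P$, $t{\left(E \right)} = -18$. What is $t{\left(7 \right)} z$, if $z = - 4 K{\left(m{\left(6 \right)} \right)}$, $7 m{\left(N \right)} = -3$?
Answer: $\frac{7776}{49} \approx 158.69$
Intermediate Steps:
$m{\left(N \right)} = - \frac{3}{7}$ ($m{\left(N \right)} = \frac{1}{7} \left(-3\right) = - \frac{3}{7}$)
$K{\left(P \right)} = 12 P^{2}$ ($K{\left(P \right)} = 6 \left(P + P\right) P = 6 \cdot 2 P P = 6 \cdot 2 P^{2} = 12 P^{2}$)
$z = - \frac{432}{49}$ ($z = - 4 \cdot 12 \left(- \frac{3}{7}\right)^{2} = - 4 \cdot 12 \cdot \frac{9}{49} = \left(-4\right) \frac{108}{49} = - \frac{432}{49} \approx -8.8163$)
$t{\left(7 \right)} z = \left(-18\right) \left(- \frac{432}{49}\right) = \frac{7776}{49}$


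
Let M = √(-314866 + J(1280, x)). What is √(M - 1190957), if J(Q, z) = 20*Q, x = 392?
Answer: √(-1190957 + I*√289266) ≈ 0.25 + 1091.3*I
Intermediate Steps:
M = I*√289266 (M = √(-314866 + 20*1280) = √(-314866 + 25600) = √(-289266) = I*√289266 ≈ 537.83*I)
√(M - 1190957) = √(I*√289266 - 1190957) = √(-1190957 + I*√289266)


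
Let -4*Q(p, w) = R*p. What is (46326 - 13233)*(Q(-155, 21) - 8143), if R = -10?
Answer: -564599673/2 ≈ -2.8230e+8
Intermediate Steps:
Q(p, w) = 5*p/2 (Q(p, w) = -(-5)*p/2 = 5*p/2)
(46326 - 13233)*(Q(-155, 21) - 8143) = (46326 - 13233)*((5/2)*(-155) - 8143) = 33093*(-775/2 - 8143) = 33093*(-17061/2) = -564599673/2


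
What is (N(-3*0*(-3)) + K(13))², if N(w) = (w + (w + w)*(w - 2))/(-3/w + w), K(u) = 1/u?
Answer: 1/169 ≈ 0.0059172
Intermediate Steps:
N(w) = (w + 2*w*(-2 + w))/(w - 3/w) (N(w) = (w + (2*w)*(-2 + w))/(w - 3/w) = (w + 2*w*(-2 + w))/(w - 3/w))
(N(-3*0*(-3)) + K(13))² = ((-3*0*(-3))²*(-3 + 2*(-3*0*(-3)))/(-3 + (-3*0*(-3))²) + 1/13)² = ((0*(-3))²*(-3 + 2*(0*(-3)))/(-3 + (0*(-3))²) + 1/13)² = (0²*(-3 + 2*0)/(-3 + 0²) + 1/13)² = (0*(-3 + 0)/(-3 + 0) + 1/13)² = (0*(-3)/(-3) + 1/13)² = (0*(-⅓)*(-3) + 1/13)² = (0 + 1/13)² = (1/13)² = 1/169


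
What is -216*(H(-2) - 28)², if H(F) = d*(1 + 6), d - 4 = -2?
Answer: -42336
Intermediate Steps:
d = 2 (d = 4 - 2 = 2)
H(F) = 14 (H(F) = 2*(1 + 6) = 2*7 = 14)
-216*(H(-2) - 28)² = -216*(14 - 28)² = -216*(-14)² = -216*196 = -42336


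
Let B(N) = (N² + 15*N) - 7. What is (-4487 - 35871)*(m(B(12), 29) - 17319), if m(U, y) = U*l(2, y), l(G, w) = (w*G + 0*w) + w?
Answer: -414073080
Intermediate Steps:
l(G, w) = w + G*w (l(G, w) = (G*w + 0) + w = G*w + w = w + G*w)
B(N) = -7 + N² + 15*N
m(U, y) = 3*U*y (m(U, y) = U*(y*(1 + 2)) = U*(y*3) = U*(3*y) = 3*U*y)
(-4487 - 35871)*(m(B(12), 29) - 17319) = (-4487 - 35871)*(3*(-7 + 12² + 15*12)*29 - 17319) = -40358*(3*(-7 + 144 + 180)*29 - 17319) = -40358*(3*317*29 - 17319) = -40358*(27579 - 17319) = -40358*10260 = -414073080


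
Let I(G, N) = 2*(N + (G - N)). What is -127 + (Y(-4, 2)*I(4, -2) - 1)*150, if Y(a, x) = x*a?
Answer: -9877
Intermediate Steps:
Y(a, x) = a*x
I(G, N) = 2*G
-127 + (Y(-4, 2)*I(4, -2) - 1)*150 = -127 + ((-4*2)*(2*4) - 1)*150 = -127 + (-8*8 - 1)*150 = -127 + (-64 - 1)*150 = -127 - 65*150 = -127 - 9750 = -9877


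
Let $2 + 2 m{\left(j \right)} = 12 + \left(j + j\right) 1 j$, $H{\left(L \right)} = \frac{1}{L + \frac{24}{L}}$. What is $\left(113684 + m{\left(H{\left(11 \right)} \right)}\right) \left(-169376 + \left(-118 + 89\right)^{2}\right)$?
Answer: $- \frac{80570224539622}{4205} \approx -1.9161 \cdot 10^{10}$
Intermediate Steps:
$m{\left(j \right)} = 5 + j^{2}$ ($m{\left(j \right)} = -1 + \frac{12 + \left(j + j\right) 1 j}{2} = -1 + \frac{12 + 2 j 1 j}{2} = -1 + \frac{12 + 2 j j}{2} = -1 + \frac{12 + 2 j^{2}}{2} = -1 + \left(6 + j^{2}\right) = 5 + j^{2}$)
$\left(113684 + m{\left(H{\left(11 \right)} \right)}\right) \left(-169376 + \left(-118 + 89\right)^{2}\right) = \left(113684 + \left(5 + \left(\frac{11}{24 + 11^{2}}\right)^{2}\right)\right) \left(-169376 + \left(-118 + 89\right)^{2}\right) = \left(113684 + \left(5 + \left(\frac{11}{24 + 121}\right)^{2}\right)\right) \left(-169376 + \left(-29\right)^{2}\right) = \left(113684 + \left(5 + \left(\frac{11}{145}\right)^{2}\right)\right) \left(-169376 + 841\right) = \left(113684 + \left(5 + \left(11 \cdot \frac{1}{145}\right)^{2}\right)\right) \left(-168535\right) = \left(113684 + \left(5 + \left(\frac{11}{145}\right)^{2}\right)\right) \left(-168535\right) = \left(113684 + \left(5 + \frac{121}{21025}\right)\right) \left(-168535\right) = \left(113684 + \frac{105246}{21025}\right) \left(-168535\right) = \frac{2390311346}{21025} \left(-168535\right) = - \frac{80570224539622}{4205}$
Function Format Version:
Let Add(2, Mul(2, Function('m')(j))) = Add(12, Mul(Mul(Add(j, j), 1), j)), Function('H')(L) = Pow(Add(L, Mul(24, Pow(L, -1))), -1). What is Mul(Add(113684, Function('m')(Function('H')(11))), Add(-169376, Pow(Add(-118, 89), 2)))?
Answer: Rational(-80570224539622, 4205) ≈ -1.9161e+10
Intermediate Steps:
Function('m')(j) = Add(5, Pow(j, 2)) (Function('m')(j) = Add(-1, Mul(Rational(1, 2), Add(12, Mul(Mul(Add(j, j), 1), j)))) = Add(-1, Mul(Rational(1, 2), Add(12, Mul(Mul(Mul(2, j), 1), j)))) = Add(-1, Mul(Rational(1, 2), Add(12, Mul(Mul(2, j), j)))) = Add(-1, Mul(Rational(1, 2), Add(12, Mul(2, Pow(j, 2))))) = Add(-1, Add(6, Pow(j, 2))) = Add(5, Pow(j, 2)))
Mul(Add(113684, Function('m')(Function('H')(11))), Add(-169376, Pow(Add(-118, 89), 2))) = Mul(Add(113684, Add(5, Pow(Mul(11, Pow(Add(24, Pow(11, 2)), -1)), 2))), Add(-169376, Pow(Add(-118, 89), 2))) = Mul(Add(113684, Add(5, Pow(Mul(11, Pow(Add(24, 121), -1)), 2))), Add(-169376, Pow(-29, 2))) = Mul(Add(113684, Add(5, Pow(Mul(11, Pow(145, -1)), 2))), Add(-169376, 841)) = Mul(Add(113684, Add(5, Pow(Mul(11, Rational(1, 145)), 2))), -168535) = Mul(Add(113684, Add(5, Pow(Rational(11, 145), 2))), -168535) = Mul(Add(113684, Add(5, Rational(121, 21025))), -168535) = Mul(Add(113684, Rational(105246, 21025)), -168535) = Mul(Rational(2390311346, 21025), -168535) = Rational(-80570224539622, 4205)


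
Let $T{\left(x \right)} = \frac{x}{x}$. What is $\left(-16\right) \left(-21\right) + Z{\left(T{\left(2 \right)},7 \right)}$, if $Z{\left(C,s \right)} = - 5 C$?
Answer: $331$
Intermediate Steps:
$T{\left(x \right)} = 1$
$\left(-16\right) \left(-21\right) + Z{\left(T{\left(2 \right)},7 \right)} = \left(-16\right) \left(-21\right) - 5 = 336 - 5 = 331$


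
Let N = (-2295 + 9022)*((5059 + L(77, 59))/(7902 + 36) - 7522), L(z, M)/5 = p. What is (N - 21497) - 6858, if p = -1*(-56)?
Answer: -57407983987/1134 ≈ -5.0624e+7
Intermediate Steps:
p = 56
L(z, M) = 280 (L(z, M) = 5*56 = 280)
N = -57375829417/1134 (N = (-2295 + 9022)*((5059 + 280)/(7902 + 36) - 7522) = 6727*(5339/7938 - 7522) = 6727*(-59704297/7938) = -57375829417/1134 ≈ -5.0596e+7)
(N - 21497) - 6858 = (-57375829417/1134 - 21497) - 6858 = -57400207015/1134 - 6858 = -57407983987/1134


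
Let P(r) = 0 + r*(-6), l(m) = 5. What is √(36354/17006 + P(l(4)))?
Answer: I*√2014471239/8503 ≈ 5.2785*I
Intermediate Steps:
P(r) = -6*r (P(r) = 0 - 6*r = -6*r)
√(36354/17006 + P(l(4))) = √(36354/17006 - 6*5) = √(36354*(1/17006) - 30) = √(18177/8503 - 30) = √(-236913/8503) = I*√2014471239/8503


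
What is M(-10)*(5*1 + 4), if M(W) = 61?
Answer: 549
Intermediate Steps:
M(-10)*(5*1 + 4) = 61*(5*1 + 4) = 61*(5 + 4) = 61*9 = 549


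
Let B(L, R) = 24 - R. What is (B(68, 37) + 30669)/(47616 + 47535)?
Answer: 30656/95151 ≈ 0.32218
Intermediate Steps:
(B(68, 37) + 30669)/(47616 + 47535) = ((24 - 1*37) + 30669)/(47616 + 47535) = ((24 - 37) + 30669)/95151 = (-13 + 30669)*(1/95151) = 30656*(1/95151) = 30656/95151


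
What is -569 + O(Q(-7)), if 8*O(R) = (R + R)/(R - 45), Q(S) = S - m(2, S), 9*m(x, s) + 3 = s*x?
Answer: -513215/902 ≈ -568.97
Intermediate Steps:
m(x, s) = -⅓ + s*x/9 (m(x, s) = -⅓ + (s*x)/9 = -⅓ + s*x/9)
Q(S) = ⅓ + 7*S/9 (Q(S) = S - (-⅓ + (⅑)*S*2) = S - (-⅓ + 2*S/9) = S + (⅓ - 2*S/9) = ⅓ + 7*S/9)
O(R) = R/(4*(-45 + R)) (O(R) = ((R + R)/(R - 45))/8 = ((2*R)/(-45 + R))/8 = (2*R/(-45 + R))/8 = R/(4*(-45 + R)))
-569 + O(Q(-7)) = -569 + (⅓ + (7/9)*(-7))/(4*(-45 + (⅓ + (7/9)*(-7)))) = -569 + (⅓ - 49/9)/(4*(-45 + (⅓ - 49/9))) = -569 + (¼)*(-46/9)/(-45 - 46/9) = -569 + (¼)*(-46/9)/(-451/9) = -569 + (¼)*(-46/9)*(-9/451) = -569 + 23/902 = -513215/902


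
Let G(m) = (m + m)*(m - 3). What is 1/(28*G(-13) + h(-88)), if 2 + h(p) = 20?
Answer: 1/11666 ≈ 8.5719e-5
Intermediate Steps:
h(p) = 18 (h(p) = -2 + 20 = 18)
G(m) = 2*m*(-3 + m) (G(m) = (2*m)*(-3 + m) = 2*m*(-3 + m))
1/(28*G(-13) + h(-88)) = 1/(28*(2*(-13)*(-3 - 13)) + 18) = 1/(28*(2*(-13)*(-16)) + 18) = 1/(28*416 + 18) = 1/(11648 + 18) = 1/11666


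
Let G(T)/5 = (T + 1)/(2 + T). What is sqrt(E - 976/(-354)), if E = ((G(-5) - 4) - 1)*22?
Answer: sqrt(137234)/59 ≈ 6.2788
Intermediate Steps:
G(T) = 5*(1 + T)/(2 + T) (G(T) = 5*((T + 1)/(2 + T)) = 5*((1 + T)/(2 + T)) = 5*(1 + T)/(2 + T))
E = 110/3 (E = ((5*(1 - 5)/(2 - 5) - 4) - 1)*22 = ((5*(-4)/(-3) - 4) - 1)*22 = ((5*(-1/3)*(-4) - 4) - 1)*22 = ((20/3 - 4) - 1)*22 = (8/3 - 1)*22 = (5/3)*22 = 110/3 ≈ 36.667)
sqrt(E - 976/(-354)) = sqrt(110/3 - 976/(-354)) = sqrt(110/3 - 976*(-1/354)) = sqrt(110/3 + 488/177) = sqrt(2326/59) = sqrt(137234)/59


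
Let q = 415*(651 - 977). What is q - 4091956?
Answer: -4227246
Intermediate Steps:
q = -135290 (q = 415*(-326) = -135290)
q - 4091956 = -135290 - 4091956 = -4227246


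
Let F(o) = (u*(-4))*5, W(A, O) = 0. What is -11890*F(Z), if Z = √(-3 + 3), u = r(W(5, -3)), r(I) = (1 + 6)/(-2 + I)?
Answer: -832300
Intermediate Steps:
r(I) = 7/(-2 + I)
u = -7/2 (u = 7/(-2 + 0) = 7/(-2) = 7*(-½) = -7/2 ≈ -3.5000)
Z = 0 (Z = √0 = 0)
F(o) = 70 (F(o) = -7/2*(-4)*5 = 14*5 = 70)
-11890*F(Z) = -11890*70 = -832300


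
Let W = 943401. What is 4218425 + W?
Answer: 5161826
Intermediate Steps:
4218425 + W = 4218425 + 943401 = 5161826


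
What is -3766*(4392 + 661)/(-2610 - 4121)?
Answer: 19029598/6731 ≈ 2827.2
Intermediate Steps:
-3766*(4392 + 661)/(-2610 - 4121) = -3766/((-6731/5053)) = -3766/((-6731*1/5053)) = -3766/(-6731/5053) = -3766*(-5053/6731) = 19029598/6731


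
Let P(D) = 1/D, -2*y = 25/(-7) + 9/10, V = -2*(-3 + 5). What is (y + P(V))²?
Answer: 1444/1225 ≈ 1.1788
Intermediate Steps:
V = -4 (V = -2*2 = -4)
y = 187/140 (y = -(25/(-7) + 9/10)/2 = -(25*(-⅐) + 9*(⅒))/2 = -(-25/7 + 9/10)/2 = -½*(-187/70) = 187/140 ≈ 1.3357)
(y + P(V))² = (187/140 + 1/(-4))² = (187/140 - ¼)² = (38/35)² = 1444/1225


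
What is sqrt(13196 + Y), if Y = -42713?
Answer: I*sqrt(29517) ≈ 171.81*I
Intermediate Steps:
sqrt(13196 + Y) = sqrt(13196 - 42713) = sqrt(-29517) = I*sqrt(29517)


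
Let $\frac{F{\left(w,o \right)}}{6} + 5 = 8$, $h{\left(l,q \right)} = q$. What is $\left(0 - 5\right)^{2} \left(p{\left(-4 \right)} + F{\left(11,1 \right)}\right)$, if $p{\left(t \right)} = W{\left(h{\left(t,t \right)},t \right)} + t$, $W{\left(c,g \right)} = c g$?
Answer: $750$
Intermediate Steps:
$F{\left(w,o \right)} = 18$ ($F{\left(w,o \right)} = -30 + 6 \cdot 8 = -30 + 48 = 18$)
$p{\left(t \right)} = t + t^{2}$ ($p{\left(t \right)} = t t + t = t^{2} + t = t + t^{2}$)
$\left(0 - 5\right)^{2} \left(p{\left(-4 \right)} + F{\left(11,1 \right)}\right) = \left(0 - 5\right)^{2} \left(- 4 \left(1 - 4\right) + 18\right) = \left(-5\right)^{2} \left(\left(-4\right) \left(-3\right) + 18\right) = 25 \left(12 + 18\right) = 25 \cdot 30 = 750$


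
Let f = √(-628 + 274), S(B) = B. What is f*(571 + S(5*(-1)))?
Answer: 566*I*√354 ≈ 10649.0*I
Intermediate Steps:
f = I*√354 (f = √(-354) = I*√354 ≈ 18.815*I)
f*(571 + S(5*(-1))) = (I*√354)*(571 + 5*(-1)) = (I*√354)*(571 - 5) = (I*√354)*566 = 566*I*√354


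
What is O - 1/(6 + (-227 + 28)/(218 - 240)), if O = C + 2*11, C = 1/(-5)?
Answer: 35969/1655 ≈ 21.734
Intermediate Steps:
C = -1/5 ≈ -0.20000
O = 109/5 (O = -1/5 + 2*11 = -1/5 + 22 = 109/5 ≈ 21.800)
O - 1/(6 + (-227 + 28)/(218 - 240)) = 109/5 - 1/(6 + (-227 + 28)/(218 - 240)) = 109/5 - 1/(6 - 199/(-22)) = 109/5 - 1/(6 - 199*(-1/22)) = 109/5 - 1/(6 + 199/22) = 109/5 - 1/331/22 = 109/5 - 1*22/331 = 109/5 - 22/331 = 35969/1655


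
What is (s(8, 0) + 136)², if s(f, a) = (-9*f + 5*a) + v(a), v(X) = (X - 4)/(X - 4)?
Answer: 4225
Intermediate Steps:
v(X) = 1 (v(X) = (-4 + X)/(-4 + X) = 1)
s(f, a) = 1 - 9*f + 5*a (s(f, a) = (-9*f + 5*a) + 1 = 1 - 9*f + 5*a)
(s(8, 0) + 136)² = ((1 - 9*8 + 5*0) + 136)² = ((1 - 72 + 0) + 136)² = (-71 + 136)² = 65² = 4225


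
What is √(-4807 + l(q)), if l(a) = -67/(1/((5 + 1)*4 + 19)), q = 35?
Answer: 62*I*√2 ≈ 87.681*I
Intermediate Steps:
l(a) = -2881 (l(a) = -67/(1/(6*4 + 19)) = -67/(1/(24 + 19)) = -67/(1/43) = -67/1/43 = -67*43 = -2881)
√(-4807 + l(q)) = √(-4807 - 2881) = √(-7688) = 62*I*√2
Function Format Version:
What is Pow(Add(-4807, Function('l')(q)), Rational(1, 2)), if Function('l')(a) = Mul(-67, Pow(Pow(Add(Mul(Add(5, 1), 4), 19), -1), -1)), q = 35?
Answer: Mul(62, I, Pow(2, Rational(1, 2))) ≈ Mul(87.681, I)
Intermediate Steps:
Function('l')(a) = -2881 (Function('l')(a) = Mul(-67, Pow(Pow(Add(Mul(6, 4), 19), -1), -1)) = Mul(-67, Pow(Pow(Add(24, 19), -1), -1)) = Mul(-67, Pow(Pow(43, -1), -1)) = Mul(-67, Pow(Rational(1, 43), -1)) = Mul(-67, 43) = -2881)
Pow(Add(-4807, Function('l')(q)), Rational(1, 2)) = Pow(Add(-4807, -2881), Rational(1, 2)) = Pow(-7688, Rational(1, 2)) = Mul(62, I, Pow(2, Rational(1, 2)))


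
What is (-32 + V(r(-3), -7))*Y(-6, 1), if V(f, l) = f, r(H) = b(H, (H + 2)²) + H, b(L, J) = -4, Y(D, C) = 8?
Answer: -312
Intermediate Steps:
r(H) = -4 + H
(-32 + V(r(-3), -7))*Y(-6, 1) = (-32 + (-4 - 3))*8 = (-32 - 7)*8 = -39*8 = -312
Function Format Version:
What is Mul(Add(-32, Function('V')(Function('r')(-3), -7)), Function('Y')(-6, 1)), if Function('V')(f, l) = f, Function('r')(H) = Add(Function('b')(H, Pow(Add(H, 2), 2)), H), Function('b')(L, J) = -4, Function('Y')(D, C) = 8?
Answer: -312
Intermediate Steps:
Function('r')(H) = Add(-4, H)
Mul(Add(-32, Function('V')(Function('r')(-3), -7)), Function('Y')(-6, 1)) = Mul(Add(-32, Add(-4, -3)), 8) = Mul(Add(-32, -7), 8) = Mul(-39, 8) = -312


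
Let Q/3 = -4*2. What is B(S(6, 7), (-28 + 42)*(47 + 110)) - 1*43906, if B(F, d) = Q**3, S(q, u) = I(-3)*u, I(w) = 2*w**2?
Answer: -57730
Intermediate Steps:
Q = -24 (Q = 3*(-4*2) = 3*(-8) = -24)
S(q, u) = 18*u (S(q, u) = (2*(-3)**2)*u = (2*9)*u = 18*u)
B(F, d) = -13824 (B(F, d) = (-24)**3 = -13824)
B(S(6, 7), (-28 + 42)*(47 + 110)) - 1*43906 = -13824 - 1*43906 = -13824 - 43906 = -57730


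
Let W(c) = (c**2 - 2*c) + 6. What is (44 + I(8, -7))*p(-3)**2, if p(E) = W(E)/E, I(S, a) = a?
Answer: 1813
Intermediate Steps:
W(c) = 6 + c**2 - 2*c
p(E) = (6 + E**2 - 2*E)/E
(44 + I(8, -7))*p(-3)**2 = (44 - 7)*(-2 - 3 + 6/(-3))**2 = 37*(-2 - 3 + 6*(-1/3))**2 = 37*(-2 - 3 - 2)**2 = 37*(-7)**2 = 37*49 = 1813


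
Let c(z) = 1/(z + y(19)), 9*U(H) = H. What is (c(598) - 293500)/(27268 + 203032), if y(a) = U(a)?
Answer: -226456213/177692900 ≈ -1.2744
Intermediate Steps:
U(H) = H/9
y(a) = a/9
c(z) = 1/(19/9 + z) (c(z) = 1/(z + (⅑)*19) = 1/(z + 19/9) = 1/(19/9 + z))
(c(598) - 293500)/(27268 + 203032) = (9/(19 + 9*598) - 293500)/(27268 + 203032) = (9/(19 + 5382) - 293500)/230300 = (9/5401 - 293500)*(1/230300) = -1585193491/5401*1/230300 = -226456213/177692900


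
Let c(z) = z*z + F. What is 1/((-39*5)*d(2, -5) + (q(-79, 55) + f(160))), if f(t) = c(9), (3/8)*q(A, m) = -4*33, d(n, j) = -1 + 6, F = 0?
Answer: -1/1246 ≈ -0.00080257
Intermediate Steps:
c(z) = z**2 (c(z) = z*z + 0 = z**2 + 0 = z**2)
d(n, j) = 5
q(A, m) = -352 (q(A, m) = 8*(-4*33)/3 = (8/3)*(-132) = -352)
f(t) = 81 (f(t) = 9**2 = 81)
1/((-39*5)*d(2, -5) + (q(-79, 55) + f(160))) = 1/(-39*5*5 + (-352 + 81)) = 1/(-195*5 - 271) = 1/(-975 - 271) = 1/(-1246) = -1/1246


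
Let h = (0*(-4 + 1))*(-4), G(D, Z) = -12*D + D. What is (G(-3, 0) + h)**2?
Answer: 1089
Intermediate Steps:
G(D, Z) = -11*D
h = 0 (h = (0*(-3))*(-4) = 0*(-4) = 0)
(G(-3, 0) + h)**2 = (-11*(-3) + 0)**2 = (33 + 0)**2 = 33**2 = 1089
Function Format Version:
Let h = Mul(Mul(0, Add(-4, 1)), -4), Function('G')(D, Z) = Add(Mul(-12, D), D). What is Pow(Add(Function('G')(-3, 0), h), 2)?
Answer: 1089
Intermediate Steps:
Function('G')(D, Z) = Mul(-11, D)
h = 0 (h = Mul(Mul(0, -3), -4) = Mul(0, -4) = 0)
Pow(Add(Function('G')(-3, 0), h), 2) = Pow(Add(Mul(-11, -3), 0), 2) = Pow(Add(33, 0), 2) = Pow(33, 2) = 1089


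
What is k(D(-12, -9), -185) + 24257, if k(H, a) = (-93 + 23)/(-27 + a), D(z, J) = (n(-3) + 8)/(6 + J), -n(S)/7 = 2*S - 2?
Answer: 2571277/106 ≈ 24257.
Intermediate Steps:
n(S) = 14 - 14*S (n(S) = -7*(2*S - 2) = -7*(-2 + 2*S) = 14 - 14*S)
D(z, J) = 64/(6 + J) (D(z, J) = ((14 - 14*(-3)) + 8)/(6 + J) = ((14 + 42) + 8)/(6 + J) = (56 + 8)/(6 + J) = 64/(6 + J))
k(H, a) = -70/(-27 + a)
k(D(-12, -9), -185) + 24257 = -70/(-27 - 185) + 24257 = -70/(-212) + 24257 = -70*(-1/212) + 24257 = 35/106 + 24257 = 2571277/106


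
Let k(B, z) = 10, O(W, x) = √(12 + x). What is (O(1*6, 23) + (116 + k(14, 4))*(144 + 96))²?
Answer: (30240 + √35)² ≈ 9.1481e+8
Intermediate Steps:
(O(1*6, 23) + (116 + k(14, 4))*(144 + 96))² = (√(12 + 23) + (116 + 10)*(144 + 96))² = (√35 + 126*240)² = (√35 + 30240)² = (30240 + √35)²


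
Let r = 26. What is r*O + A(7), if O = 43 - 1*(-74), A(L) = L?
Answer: 3049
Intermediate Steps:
O = 117 (O = 43 + 74 = 117)
r*O + A(7) = 26*117 + 7 = 3042 + 7 = 3049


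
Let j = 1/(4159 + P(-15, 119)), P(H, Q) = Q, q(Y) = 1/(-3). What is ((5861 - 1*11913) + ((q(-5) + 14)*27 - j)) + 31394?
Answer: 109991657/4278 ≈ 25711.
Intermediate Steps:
q(Y) = -⅓
j = 1/4278 (j = 1/(4159 + 119) = 1/4278 ≈ 0.00023375)
((5861 - 1*11913) + ((q(-5) + 14)*27 - j)) + 31394 = ((5861 - 1*11913) + ((-⅓ + 14)*27 - 1*1/4278)) + 31394 = ((5861 - 11913) + ((41/3)*27 - 1/4278)) + 31394 = (-6052 + (369 - 1/4278)) + 31394 = (-6052 + 1578581/4278) + 31394 = -24311875/4278 + 31394 = 109991657/4278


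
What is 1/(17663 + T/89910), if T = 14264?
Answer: 44955/794047297 ≈ 5.6615e-5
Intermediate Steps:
1/(17663 + T/89910) = 1/(17663 + 14264/89910) = 1/(17663 + 14264*(1/89910)) = 1/(17663 + 7132/44955) = 1/(794047297/44955) = 44955/794047297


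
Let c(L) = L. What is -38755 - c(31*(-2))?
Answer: -38693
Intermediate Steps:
-38755 - c(31*(-2)) = -38755 - 31*(-2) = -38755 - 1*(-62) = -38755 + 62 = -38693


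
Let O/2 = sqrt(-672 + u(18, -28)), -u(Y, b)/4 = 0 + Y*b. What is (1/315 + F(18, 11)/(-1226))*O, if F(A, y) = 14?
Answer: -25472*sqrt(21)/193095 ≈ -0.60451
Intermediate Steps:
u(Y, b) = -4*Y*b (u(Y, b) = -4*(0 + Y*b) = -4*Y*b)
O = 16*sqrt(21) (O = 2*sqrt(-672 - 4*18*(-28)) = 2*sqrt(-672 + 2016) = 2*sqrt(1344) = 2*(8*sqrt(21)) = 16*sqrt(21) ≈ 73.321)
(1/315 + F(18, 11)/(-1226))*O = (1/315 + 14/(-1226))*(16*sqrt(21)) = (1/315 + 14*(-1/1226))*(16*sqrt(21)) = (1/315 - 7/613)*(16*sqrt(21)) = -25472*sqrt(21)/193095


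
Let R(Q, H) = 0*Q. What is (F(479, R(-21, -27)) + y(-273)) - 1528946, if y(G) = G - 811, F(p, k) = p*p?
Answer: -1300589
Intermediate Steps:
R(Q, H) = 0
F(p, k) = p²
y(G) = -811 + G
(F(479, R(-21, -27)) + y(-273)) - 1528946 = (479² + (-811 - 273)) - 1528946 = (229441 - 1084) - 1528946 = 228357 - 1528946 = -1300589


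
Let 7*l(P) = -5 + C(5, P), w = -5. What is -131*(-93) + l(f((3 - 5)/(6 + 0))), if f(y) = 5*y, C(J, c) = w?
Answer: 85271/7 ≈ 12182.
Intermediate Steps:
C(J, c) = -5
l(P) = -10/7 (l(P) = (-5 - 5)/7 = (1/7)*(-10) = -10/7)
-131*(-93) + l(f((3 - 5)/(6 + 0))) = -131*(-93) - 10/7 = 12183 - 10/7 = 85271/7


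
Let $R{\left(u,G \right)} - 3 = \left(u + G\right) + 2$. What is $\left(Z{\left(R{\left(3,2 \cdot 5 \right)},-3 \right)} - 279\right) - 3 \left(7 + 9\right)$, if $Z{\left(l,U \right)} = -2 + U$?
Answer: $-332$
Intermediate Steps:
$R{\left(u,G \right)} = 5 + G + u$ ($R{\left(u,G \right)} = 3 + \left(\left(u + G\right) + 2\right) = 3 + \left(\left(G + u\right) + 2\right) = 3 + \left(2 + G + u\right) = 5 + G + u$)
$\left(Z{\left(R{\left(3,2 \cdot 5 \right)},-3 \right)} - 279\right) - 3 \left(7 + 9\right) = \left(\left(-2 - 3\right) - 279\right) - 3 \left(7 + 9\right) = \left(-5 - 279\right) - 48 = -284 - 48 = -332$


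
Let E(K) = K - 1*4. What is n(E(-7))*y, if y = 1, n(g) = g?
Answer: -11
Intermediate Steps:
E(K) = -4 + K (E(K) = K - 4 = -4 + K)
n(E(-7))*y = (-4 - 7)*1 = -11*1 = -11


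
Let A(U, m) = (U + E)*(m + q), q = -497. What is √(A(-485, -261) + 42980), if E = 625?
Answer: 2*I*√15785 ≈ 251.28*I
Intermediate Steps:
A(U, m) = (-497 + m)*(625 + U) (A(U, m) = (U + 625)*(m - 497) = (625 + U)*(-497 + m) = (-497 + m)*(625 + U))
√(A(-485, -261) + 42980) = √((-310625 - 497*(-485) + 625*(-261) - 485*(-261)) + 42980) = √((-310625 + 241045 - 163125 + 126585) + 42980) = √(-106120 + 42980) = √(-63140) = 2*I*√15785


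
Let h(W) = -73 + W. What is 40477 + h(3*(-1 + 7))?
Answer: 40422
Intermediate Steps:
40477 + h(3*(-1 + 7)) = 40477 + (-73 + 3*(-1 + 7)) = 40477 + (-73 + 3*6) = 40477 + (-73 + 18) = 40477 - 55 = 40422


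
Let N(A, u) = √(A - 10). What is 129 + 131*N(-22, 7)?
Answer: 129 + 524*I*√2 ≈ 129.0 + 741.05*I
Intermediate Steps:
N(A, u) = √(-10 + A)
129 + 131*N(-22, 7) = 129 + 131*√(-10 - 22) = 129 + 131*√(-32) = 129 + 131*(4*I*√2) = 129 + 524*I*√2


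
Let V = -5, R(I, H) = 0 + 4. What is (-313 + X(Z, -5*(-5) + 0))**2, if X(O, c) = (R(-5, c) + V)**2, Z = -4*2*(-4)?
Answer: 97344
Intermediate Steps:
R(I, H) = 4
Z = 32 (Z = -8*(-4) = 32)
X(O, c) = 1 (X(O, c) = (4 - 5)**2 = (-1)**2 = 1)
(-313 + X(Z, -5*(-5) + 0))**2 = (-313 + 1)**2 = (-312)**2 = 97344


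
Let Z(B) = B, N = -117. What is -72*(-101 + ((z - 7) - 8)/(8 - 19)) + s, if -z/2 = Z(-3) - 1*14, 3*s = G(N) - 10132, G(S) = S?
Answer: 131341/33 ≈ 3980.0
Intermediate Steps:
s = -10249/3 (s = (-117 - 10132)/3 = (⅓)*(-10249) = -10249/3 ≈ -3416.3)
z = 34 (z = -2*(-3 - 1*14) = -2*(-3 - 14) = -2*(-17) = 34)
-72*(-101 + ((z - 7) - 8)/(8 - 19)) + s = -72*(-101 + ((34 - 7) - 8)/(8 - 19)) - 10249/3 = -72*(-101 + (27 - 8)/(-11)) - 10249/3 = -72*(-101 + 19*(-1/11)) - 10249/3 = -72*(-101 - 19/11) - 10249/3 = -72*(-1130/11) - 10249/3 = 81360/11 - 10249/3 = 131341/33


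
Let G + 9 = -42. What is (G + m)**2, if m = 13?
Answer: 1444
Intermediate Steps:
G = -51 (G = -9 - 42 = -51)
(G + m)**2 = (-51 + 13)**2 = (-38)**2 = 1444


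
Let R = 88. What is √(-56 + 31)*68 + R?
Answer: 88 + 340*I ≈ 88.0 + 340.0*I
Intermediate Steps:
√(-56 + 31)*68 + R = √(-56 + 31)*68 + 88 = √(-25)*68 + 88 = (5*I)*68 + 88 = 340*I + 88 = 88 + 340*I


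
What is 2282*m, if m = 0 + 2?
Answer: 4564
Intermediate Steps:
m = 2
2282*m = 2282*2 = 4564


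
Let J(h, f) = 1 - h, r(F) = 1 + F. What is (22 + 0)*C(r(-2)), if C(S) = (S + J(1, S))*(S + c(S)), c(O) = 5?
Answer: -88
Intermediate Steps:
C(S) = S*(5 + S) (C(S) = (S + (1 - 1*1))*(S + 5) = (S + (1 - 1))*(5 + S) = (S + 0)*(5 + S) = S*(5 + S))
(22 + 0)*C(r(-2)) = (22 + 0)*((1 - 2)*(5 + (1 - 2))) = 22*(-(5 - 1)) = 22*(-1*4) = 22*(-4) = -88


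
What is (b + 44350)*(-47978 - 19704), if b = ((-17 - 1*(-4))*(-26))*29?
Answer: -3665115664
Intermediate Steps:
b = 9802 (b = ((-17 + 4)*(-26))*29 = -13*(-26)*29 = 338*29 = 9802)
(b + 44350)*(-47978 - 19704) = (9802 + 44350)*(-47978 - 19704) = 54152*(-67682) = -3665115664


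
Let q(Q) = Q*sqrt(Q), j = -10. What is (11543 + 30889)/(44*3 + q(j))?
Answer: 700128/2303 + 53040*I*sqrt(10)/2303 ≈ 304.01 + 72.83*I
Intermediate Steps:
q(Q) = Q**(3/2)
(11543 + 30889)/(44*3 + q(j)) = (11543 + 30889)/(44*3 + (-10)**(3/2)) = 42432/(132 - 10*I*sqrt(10))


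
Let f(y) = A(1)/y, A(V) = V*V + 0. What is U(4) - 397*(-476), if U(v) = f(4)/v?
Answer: 3023553/16 ≈ 1.8897e+5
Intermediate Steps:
A(V) = V² (A(V) = V² + 0 = V²)
f(y) = 1/y (f(y) = 1²/y = 1/y)
U(v) = 1/(4*v)
U(4) - 397*(-476) = (¼)/4 - 397*(-476) = (¼)*(¼) + 188972 = 1/16 + 188972 = 3023553/16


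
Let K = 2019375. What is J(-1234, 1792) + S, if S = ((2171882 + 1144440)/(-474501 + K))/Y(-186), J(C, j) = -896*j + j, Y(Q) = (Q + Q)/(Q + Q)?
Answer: -1238863699919/772437 ≈ -1.6038e+6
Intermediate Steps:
Y(Q) = 1 (Y(Q) = (2*Q)/((2*Q)) = (2*Q)*(1/(2*Q)) = 1)
J(C, j) = -895*j
S = 1658161/772437 (S = ((2171882 + 1144440)/(-474501 + 2019375))/1 = (3316322/1544874)*1 = (3316322*(1/1544874))*1 = (1658161/772437)*1 = 1658161/772437 ≈ 2.1467)
J(-1234, 1792) + S = -895*1792 + 1658161/772437 = -1603840 + 1658161/772437 = -1238863699919/772437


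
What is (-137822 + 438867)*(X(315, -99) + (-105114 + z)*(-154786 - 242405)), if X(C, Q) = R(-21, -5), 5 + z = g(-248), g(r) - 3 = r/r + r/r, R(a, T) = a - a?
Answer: 12568729532038830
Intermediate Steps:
R(a, T) = 0
g(r) = 5 (g(r) = 3 + (r/r + r/r) = 3 + (1 + 1) = 3 + 2 = 5)
z = 0 (z = -5 + 5 = 0)
X(C, Q) = 0
(-137822 + 438867)*(X(315, -99) + (-105114 + z)*(-154786 - 242405)) = (-137822 + 438867)*(0 + (-105114 + 0)*(-154786 - 242405)) = 301045*(0 - 105114*(-397191)) = 301045*(0 + 41750334774) = 301045*41750334774 = 12568729532038830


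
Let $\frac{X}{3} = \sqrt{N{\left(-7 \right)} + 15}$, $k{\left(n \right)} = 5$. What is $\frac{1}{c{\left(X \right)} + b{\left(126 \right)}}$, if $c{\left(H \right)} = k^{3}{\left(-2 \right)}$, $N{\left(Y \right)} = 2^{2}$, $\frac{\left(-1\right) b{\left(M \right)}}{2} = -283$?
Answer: $\frac{1}{691} \approx 0.0014472$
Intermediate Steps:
$b{\left(M \right)} = 566$ ($b{\left(M \right)} = \left(-2\right) \left(-283\right) = 566$)
$N{\left(Y \right)} = 4$
$X = 3 \sqrt{19}$ ($X = 3 \sqrt{4 + 15} = 3 \sqrt{19} \approx 13.077$)
$c{\left(H \right)} = 125$ ($c{\left(H \right)} = 5^{3} = 125$)
$\frac{1}{c{\left(X \right)} + b{\left(126 \right)}} = \frac{1}{125 + 566} = \frac{1}{691}$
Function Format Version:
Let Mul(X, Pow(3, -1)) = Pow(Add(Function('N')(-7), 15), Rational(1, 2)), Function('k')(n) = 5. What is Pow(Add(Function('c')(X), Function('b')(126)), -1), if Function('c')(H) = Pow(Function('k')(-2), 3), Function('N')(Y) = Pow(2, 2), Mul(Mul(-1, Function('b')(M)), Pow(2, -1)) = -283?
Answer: Rational(1, 691) ≈ 0.0014472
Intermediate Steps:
Function('b')(M) = 566 (Function('b')(M) = Mul(-2, -283) = 566)
Function('N')(Y) = 4
X = Mul(3, Pow(19, Rational(1, 2))) (X = Mul(3, Pow(Add(4, 15), Rational(1, 2))) = Mul(3, Pow(19, Rational(1, 2))) ≈ 13.077)
Function('c')(H) = 125 (Function('c')(H) = Pow(5, 3) = 125)
Pow(Add(Function('c')(X), Function('b')(126)), -1) = Pow(Add(125, 566), -1) = Pow(691, -1) = Rational(1, 691)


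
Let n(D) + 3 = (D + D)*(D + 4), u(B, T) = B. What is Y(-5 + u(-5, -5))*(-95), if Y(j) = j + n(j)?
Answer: -10165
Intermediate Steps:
n(D) = -3 + 2*D*(4 + D) (n(D) = -3 + (D + D)*(D + 4) = -3 + (2*D)*(4 + D) = -3 + 2*D*(4 + D))
Y(j) = -3 + 2*j² + 9*j (Y(j) = j + (-3 + 2*j² + 8*j) = -3 + 2*j² + 9*j)
Y(-5 + u(-5, -5))*(-95) = (-3 + 2*(-5 - 5)² + 9*(-5 - 5))*(-95) = (-3 + 2*(-10)² + 9*(-10))*(-95) = (-3 + 2*100 - 90)*(-95) = (-3 + 200 - 90)*(-95) = 107*(-95) = -10165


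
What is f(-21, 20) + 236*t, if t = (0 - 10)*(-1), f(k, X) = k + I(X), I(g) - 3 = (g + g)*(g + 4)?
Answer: 3302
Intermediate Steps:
I(g) = 3 + 2*g*(4 + g) (I(g) = 3 + (g + g)*(g + 4) = 3 + (2*g)*(4 + g) = 3 + 2*g*(4 + g))
f(k, X) = 3 + k + 2*X**2 + 8*X (f(k, X) = k + (3 + 2*X**2 + 8*X) = 3 + k + 2*X**2 + 8*X)
t = 10 (t = -10*(-1) = 10)
f(-21, 20) + 236*t = (3 - 21 + 2*20**2 + 8*20) + 236*10 = (3 - 21 + 2*400 + 160) + 2360 = (3 - 21 + 800 + 160) + 2360 = 942 + 2360 = 3302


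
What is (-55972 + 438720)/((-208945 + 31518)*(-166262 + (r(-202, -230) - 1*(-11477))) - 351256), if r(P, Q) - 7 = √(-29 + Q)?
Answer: 10510813131722600/754130966895288647711 + 67909829396*I*√259/754130966895288647711 ≈ 1.3938e-5 + 1.4492e-9*I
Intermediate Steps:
r(P, Q) = 7 + √(-29 + Q)
(-55972 + 438720)/((-208945 + 31518)*(-166262 + (r(-202, -230) - 1*(-11477))) - 351256) = (-55972 + 438720)/((-208945 + 31518)*(-166262 + ((7 + √(-29 - 230)) - 1*(-11477))) - 351256) = 382748/(-177427*(-166262 + ((7 + √(-259)) + 11477)) - 351256) = 382748/(-177427*(-166262 + ((7 + I*√259) + 11477)) - 351256) = 382748/(-177427*(-166262 + (11484 + I*√259)) - 351256) = 382748/(-177427*(-154778 + I*√259) - 351256) = 382748/((27461796206 - 177427*I*√259) - 351256) = 382748/(27461444950 - 177427*I*√259)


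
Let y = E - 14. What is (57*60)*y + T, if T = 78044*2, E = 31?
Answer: 214228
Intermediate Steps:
y = 17 (y = 31 - 14 = 17)
T = 156088
(57*60)*y + T = (57*60)*17 + 156088 = 3420*17 + 156088 = 58140 + 156088 = 214228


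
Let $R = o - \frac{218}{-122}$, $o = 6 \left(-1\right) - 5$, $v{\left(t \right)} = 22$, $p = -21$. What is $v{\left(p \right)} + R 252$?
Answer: $- \frac{140282}{61} \approx -2299.7$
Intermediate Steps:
$o = -11$ ($o = -6 - 5 = -11$)
$R = - \frac{562}{61}$ ($R = -11 - \frac{218}{-122} = -11 - - \frac{109}{61} = -11 + \frac{109}{61} = - \frac{562}{61} \approx -9.2131$)
$v{\left(p \right)} + R 252 = 22 - \frac{141624}{61} = - \frac{140282}{61}$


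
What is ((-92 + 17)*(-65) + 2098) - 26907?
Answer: -19934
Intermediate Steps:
((-92 + 17)*(-65) + 2098) - 26907 = (-75*(-65) + 2098) - 26907 = (4875 + 2098) - 26907 = 6973 - 26907 = -19934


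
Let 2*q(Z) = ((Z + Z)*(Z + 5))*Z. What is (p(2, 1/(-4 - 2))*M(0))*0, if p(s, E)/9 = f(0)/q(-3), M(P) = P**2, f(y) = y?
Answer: 0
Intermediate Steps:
q(Z) = Z**2*(5 + Z) (q(Z) = (((Z + Z)*(Z + 5))*Z)/2 = (((2*Z)*(5 + Z))*Z)/2 = ((2*Z*(5 + Z))*Z)/2 = (2*Z**2*(5 + Z))/2 = Z**2*(5 + Z))
p(s, E) = 0 (p(s, E) = 9*(0/(((-3)**2*(5 - 3)))) = 9*(0/((9*2))) = 9*(0/18) = 9*(0*(1/18)) = 9*0 = 0)
(p(2, 1/(-4 - 2))*M(0))*0 = (0*0**2)*0 = (0*0)*0 = 0*0 = 0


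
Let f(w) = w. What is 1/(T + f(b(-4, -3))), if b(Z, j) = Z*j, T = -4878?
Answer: -1/4866 ≈ -0.00020551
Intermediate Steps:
1/(T + f(b(-4, -3))) = 1/(-4878 - 4*(-3)) = 1/(-4878 + 12) = 1/(-4866) = -1/4866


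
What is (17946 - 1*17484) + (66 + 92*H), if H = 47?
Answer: 4852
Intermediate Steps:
(17946 - 1*17484) + (66 + 92*H) = (17946 - 1*17484) + (66 + 92*47) = (17946 - 17484) + (66 + 4324) = 462 + 4390 = 4852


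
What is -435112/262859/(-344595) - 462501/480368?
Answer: -41893083977078389/43511684012534640 ≈ -0.96280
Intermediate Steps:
-435112/262859/(-344595) - 462501/480368 = -435112*1/262859*(-1/344595) - 462501*1/480368 = -435112/262859*(-1/344595) - 462501/480368 = 435112/90579897105 - 462501/480368 = -41893083977078389/43511684012534640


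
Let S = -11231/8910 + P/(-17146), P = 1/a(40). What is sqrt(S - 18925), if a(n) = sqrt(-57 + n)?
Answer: sqrt(-3256216872707209510 + 590251050*I*sqrt(17))/13116690 ≈ 5.141e-8 + 137.57*I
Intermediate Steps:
P = -I*sqrt(17)/17 (P = 1/(sqrt(-57 + 40)) = 1/(sqrt(-17)) = 1/(I*sqrt(17)) = -I*sqrt(17)/17 ≈ -0.24254*I)
S = -1021/810 + I*sqrt(17)/291482 (S = -11231/8910 - I*sqrt(17)/17/(-17146) = -11231*1/8910 - I*sqrt(17)/17*(-1/17146) = -1021/810 + I*sqrt(17)/291482 ≈ -1.2605 + 1.4145e-5*I)
sqrt(S - 18925) = sqrt((-1021/810 + I*sqrt(17)/291482) - 18925) = sqrt(-15330271/810 + I*sqrt(17)/291482)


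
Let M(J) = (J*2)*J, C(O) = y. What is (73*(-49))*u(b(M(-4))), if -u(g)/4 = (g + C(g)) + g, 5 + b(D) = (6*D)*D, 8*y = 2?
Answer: 175677201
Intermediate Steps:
y = ¼ (y = (⅛)*2 = ¼ ≈ 0.25000)
C(O) = ¼
M(J) = 2*J² (M(J) = (2*J)*J = 2*J²)
b(D) = -5 + 6*D² (b(D) = -5 + (6*D)*D = -5 + 6*D²)
u(g) = -1 - 8*g (u(g) = -4*((g + ¼) + g) = -4*((¼ + g) + g) = -4*(¼ + 2*g) = -1 - 8*g)
(73*(-49))*u(b(M(-4))) = (73*(-49))*(-1 - 8*(-5 + 6*(2*(-4)²)²)) = -3577*(-1 - 8*(-5 + 6*(2*16)²)) = -3577*(-1 - 8*(-5 + 6*32²)) = -3577*(-1 - 8*(-5 + 6*1024)) = -3577*(-1 - 8*(-5 + 6144)) = -3577*(-1 - 8*6139) = -3577*(-1 - 49112) = -3577*(-49113) = 175677201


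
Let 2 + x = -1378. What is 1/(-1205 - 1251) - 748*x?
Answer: 2535181439/2456 ≈ 1.0322e+6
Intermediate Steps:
x = -1380 (x = -2 - 1378 = -1380)
1/(-1205 - 1251) - 748*x = 1/(-1205 - 1251) - 748*(-1380) = 1/(-2456) + 1032240 = -1/2456 + 1032240 = 2535181439/2456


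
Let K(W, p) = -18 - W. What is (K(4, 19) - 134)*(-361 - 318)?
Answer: 105924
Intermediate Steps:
(K(4, 19) - 134)*(-361 - 318) = ((-18 - 1*4) - 134)*(-361 - 318) = ((-18 - 4) - 134)*(-679) = (-22 - 134)*(-679) = -156*(-679) = 105924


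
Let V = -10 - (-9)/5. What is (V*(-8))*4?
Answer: 1312/5 ≈ 262.40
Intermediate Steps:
V = -41/5 (V = -10 - (-9)/5 = -10 - 1*(-9/5) = -10 + 9/5 = -41/5 ≈ -8.2000)
(V*(-8))*4 = -41/5*(-8)*4 = (328/5)*4 = 1312/5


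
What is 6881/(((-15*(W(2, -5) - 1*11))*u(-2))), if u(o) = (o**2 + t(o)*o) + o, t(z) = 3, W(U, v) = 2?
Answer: -6881/540 ≈ -12.743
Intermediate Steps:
u(o) = o**2 + 4*o (u(o) = (o**2 + 3*o) + o = o**2 + 4*o)
6881/(((-15*(W(2, -5) - 1*11))*u(-2))) = 6881/(((-15*(2 - 1*11))*(-2*(4 - 2)))) = 6881/(((-15*(2 - 11))*(-2*2))) = 6881/((-15*(-9)*(-4))) = 6881/((135*(-4))) = 6881/(-540) = 6881*(-1/540) = -6881/540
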